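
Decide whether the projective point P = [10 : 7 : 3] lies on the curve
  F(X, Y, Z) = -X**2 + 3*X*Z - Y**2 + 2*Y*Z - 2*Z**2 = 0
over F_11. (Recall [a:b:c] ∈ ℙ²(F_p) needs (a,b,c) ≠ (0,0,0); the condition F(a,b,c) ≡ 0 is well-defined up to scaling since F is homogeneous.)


F(10,7,3) ≡ 9 (mod 11); P is NOT on the curve.

Evaluate F(10, 7, 3) term-by-term (mod 11).
  -X**2 ↦ -1·100·1·1 = -100
  3*X*Z ↦ 3·10·1·3 = 90
  -Y**2 ↦ -1·1·49·1 = -49
  2*Y*Z ↦ 2·1·7·3 = 42
  -2*Z**2 ↦ -2·1·1·9 = -18
Sum: F(10, 7, 3) = (-100) + (90) + (-49) + (42) + (-18) = -35.
Reducing mod 11: -35 ≡ 9 (mod 11).
Since F(a, b, c) ≡ 9 ≠ 0 (mod 11), P does NOT lie on the curve.


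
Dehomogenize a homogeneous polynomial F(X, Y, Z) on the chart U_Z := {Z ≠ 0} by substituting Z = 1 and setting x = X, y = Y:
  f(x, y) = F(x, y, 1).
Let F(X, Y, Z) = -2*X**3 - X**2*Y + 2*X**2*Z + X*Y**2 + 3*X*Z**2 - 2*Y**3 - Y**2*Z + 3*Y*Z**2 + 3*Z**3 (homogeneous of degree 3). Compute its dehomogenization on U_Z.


f(x, y) = -2*x**3 - x**2*y + 2*x**2 + x*y**2 + 3*x - 2*y**3 - y**2 + 3*y + 3

On U_Z we set Z = 1. Each monomial c·X^i·Y^j·Z^k in F becomes c·x^i·y^j·1^k = c·x^i·y^j.
Substituting Z = 1: F(X, Y, 1) = -2*x**3 - x**2*y + 2*x**2 + x*y**2 + 3*x - 2*y**3 - y**2 + 3*y + 3.
Note: deg(f) ≤ deg(F) = 3; strict inequality happens when F is divisible by Z (lost terms).


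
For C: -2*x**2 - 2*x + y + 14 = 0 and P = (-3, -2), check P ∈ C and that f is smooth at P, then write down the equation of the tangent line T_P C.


Tangent line at P: 10*x + y + 32 = 0.

Step 1: f(-3, -2) = 0, so P lies on C.
Step 2: partial derivatives
  f_x(x, y) = -4*x - 2, f_y(x, y) = 1.
  f_x(P) = 10, f_y(P) = 1 (gradient nonzero, so P is smooth).
Step 3: tangent line at P: 10·(x − -3) + 1·(y − -2) = 0.
Expanding: 10*x + y + 32 = 0.


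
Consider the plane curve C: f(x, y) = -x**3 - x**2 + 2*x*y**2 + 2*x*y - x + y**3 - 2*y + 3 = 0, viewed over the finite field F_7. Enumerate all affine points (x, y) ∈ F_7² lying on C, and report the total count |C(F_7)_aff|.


Affine F_7-points: {(0, 2), (1, 0), (1, 5), (2, 5), (3, 4), (3, 5), (3, 6), (5, 1)}; count = 8.

For each of the 49 pairs (x, y) ∈ F_7², evaluate f(x, y) mod 7. Record the zeros.
  x = 0: [0↦3, 1↦2, 2↦0, 3↦3, 4↦3, 5↦6, 6↦4]  zeros at y ∈ {2}
  x = 1: [0↦0, 1↦3, 2↦2, 3↦3, 4↦5, 5↦0, 6↦1]  zeros at y ∈ {0, 5}
  x = 2: [0↦3, 1↦3, 2↦3, 3↦2, 4↦6, 5↦0, 6↦4]  zeros at y ∈ {5}
  x = 3: [0↦6, 1↦3, 2↦4, 3↦1, 4↦0, 5↦0, 6↦0]  zeros at y ∈ {4, 5, 6}
  x = 4: [0↦3, 1↦4, 2↦6, 3↦1, 4↦2, 5↦1, 6↦4]  zeros at y ∈ ∅
  x = 5: [0↦2, 1↦0, 2↦3, 3↦3, 4↦6, 5↦4, 6↦3]  zeros at y ∈ {1}
  x = 6: [0↦4, 1↦6, 2↦3, 3↦1, 4↦6, 5↦3, 6↦5]  zeros at y ∈ ∅
Collecting zeros: affine points = {(0, 2), (1, 0), (1, 5), (2, 5), (3, 4), (3, 5), (3, 6), (5, 1)}.
Total count |C(F_7)_aff| = 8.


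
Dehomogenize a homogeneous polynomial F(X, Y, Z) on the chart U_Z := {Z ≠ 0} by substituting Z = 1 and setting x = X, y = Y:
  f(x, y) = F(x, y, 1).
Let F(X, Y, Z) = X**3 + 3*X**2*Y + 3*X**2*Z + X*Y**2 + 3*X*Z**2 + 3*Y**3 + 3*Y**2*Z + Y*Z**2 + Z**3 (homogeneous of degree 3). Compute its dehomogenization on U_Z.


f(x, y) = x**3 + 3*x**2*y + 3*x**2 + x*y**2 + 3*x + 3*y**3 + 3*y**2 + y + 1

On U_Z we set Z = 1. Each monomial c·X^i·Y^j·Z^k in F becomes c·x^i·y^j·1^k = c·x^i·y^j.
Substituting Z = 1: F(X, Y, 1) = x**3 + 3*x**2*y + 3*x**2 + x*y**2 + 3*x + 3*y**3 + 3*y**2 + y + 1.
Note: deg(f) ≤ deg(F) = 3; strict inequality happens when F is divisible by Z (lost terms).


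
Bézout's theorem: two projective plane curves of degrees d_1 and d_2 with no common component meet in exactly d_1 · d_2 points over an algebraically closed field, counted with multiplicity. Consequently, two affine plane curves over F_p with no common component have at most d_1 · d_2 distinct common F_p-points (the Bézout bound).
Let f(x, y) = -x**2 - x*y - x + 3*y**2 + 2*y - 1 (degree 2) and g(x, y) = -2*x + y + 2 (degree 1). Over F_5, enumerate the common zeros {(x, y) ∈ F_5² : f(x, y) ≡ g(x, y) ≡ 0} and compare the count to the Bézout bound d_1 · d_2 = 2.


Common zeros: {(2, 2), (4, 1)}; count = 2; Bézout bound = 2.

deg(f) = 2, deg(g) = 1, so Bézout bound = 2.
Scan x ∈ F_5. For each x, list the y ∈ F_5 with f(x, y) ≡ 0 and those with g(x, y) ≡ 0 (mod 5); the common zeros in that column are the intersection.
  x = 0: f ≡ 0 at y ∈ {2, 4}; g ≡ 0 at y ∈ {3}; common: ∅.
  x = 1: f ≡ 0 at y ∈ ∅; g ≡ 0 at y ∈ {0}; common: ∅.
  x = 2: f ≡ 0 at y ∈ {2, 3}; g ≡ 0 at y ∈ {2}; common: {2}.
  x = 3: f ≡ 0 at y ∈ ∅; g ≡ 0 at y ∈ {4}; common: ∅.
  x = 4: f ≡ 0 at y ∈ {1, 3}; g ≡ 0 at y ∈ {1}; common: {1}.
Collecting: common zeros = {(2, 2), (4, 1)}, so the count is 2.
Comparison with the Bézout bound: 2 ≤ 2 = deg(f)·deg(g), as expected for curves with no common component (the bound is attained).


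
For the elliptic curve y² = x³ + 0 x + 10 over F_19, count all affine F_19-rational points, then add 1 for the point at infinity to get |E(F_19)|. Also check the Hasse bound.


Affine points = {(1, 7), (1, 12), (4, 6), (4, 13), (6, 6), (6, 13), (7, 7), (7, 12), (8, 3), (8, 16), (9, 6), (9, 13), (11, 7), (11, 12), (12, 3), (12, 16), (18, 3), (18, 16)}; affine count = 18; |E(F_19)| = 19.

Discriminant check: Δ ∝ 4a³ + 27b² = 4·0³ + 27·10² = 4·0 + 27·100 ≡ 2 (mod 19). Nonzero ⇒ E is nonsingular.
For each x ∈ F_19, compute rhs = x³ + 0·x + 10 mod 19, then count y ∈ F_19 with y² ≡ rhs.
  x = 0: rhs = 10, matching y values: none (0 points).
  x = 1: rhs = 11, matching y values: 7, 12 (2 points).
  x = 2: rhs = 18, matching y values: none (0 points).
  x = 3: rhs = 18, matching y values: none (0 points).
  x = 4: rhs = 17, matching y values: 6, 13 (2 points).
  x = 5: rhs = 2, matching y values: none (0 points).
  x = 6: rhs = 17, matching y values: 6, 13 (2 points).
  x = 7: rhs = 11, matching y values: 7, 12 (2 points).
  x = 8: rhs = 9, matching y values: 3, 16 (2 points).
  x = 9: rhs = 17, matching y values: 6, 13 (2 points).
  x = 10: rhs = 3, matching y values: none (0 points).
  x = 11: rhs = 11, matching y values: 7, 12 (2 points).
  x = 12: rhs = 9, matching y values: 3, 16 (2 points).
  x = 13: rhs = 3, matching y values: none (0 points).
  x = 14: rhs = 18, matching y values: none (0 points).
  x = 15: rhs = 3, matching y values: none (0 points).
  x = 16: rhs = 2, matching y values: none (0 points).
  x = 17: rhs = 2, matching y values: none (0 points).
  x = 18: rhs = 9, matching y values: 3, 16 (2 points).
Total affine count: 18.
Full point count |E(F_19)| = 18 + 1 = 19.
Hasse bound: |19 − (19+1)| = |-1| = 1 ≤ 2√19 ≈ 8.7178 ✓.


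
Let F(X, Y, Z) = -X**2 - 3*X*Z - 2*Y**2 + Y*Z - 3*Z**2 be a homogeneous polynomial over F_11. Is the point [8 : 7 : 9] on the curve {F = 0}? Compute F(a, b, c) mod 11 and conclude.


F(8,7,9) ≡ 3 (mod 11); P is NOT on the curve.

Evaluate F(8, 7, 9) term-by-term (mod 11).
  -X**2 ↦ -1·64·1·1 = -64
  -3*X*Z ↦ -3·8·1·9 = -216
  -2*Y**2 ↦ -2·1·49·1 = -98
  Y*Z ↦ 1·1·7·9 = 63
  -3*Z**2 ↦ -3·1·1·81 = -243
Sum: F(8, 7, 9) = (-64) + (-216) + (-98) + (63) + (-243) = -558.
Reducing mod 11: -558 ≡ 3 (mod 11).
Since F(a, b, c) ≡ 3 ≠ 0 (mod 11), P does NOT lie on the curve.


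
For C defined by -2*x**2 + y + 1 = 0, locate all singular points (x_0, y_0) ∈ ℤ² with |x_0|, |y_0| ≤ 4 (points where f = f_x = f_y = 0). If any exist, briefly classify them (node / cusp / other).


No singular points in the scanned grid; C is smooth there.

Compute partial derivatives:
  f_x = -4*x.
  f_y = 1.
f_y = 1 is a nonzero constant, so f_y never vanishes: no point (x, y) can satisfy f = f_x = f_y = 0. In particular no (x, y) ∈ {−4, ..., 4}² is singular; the curve is smooth.


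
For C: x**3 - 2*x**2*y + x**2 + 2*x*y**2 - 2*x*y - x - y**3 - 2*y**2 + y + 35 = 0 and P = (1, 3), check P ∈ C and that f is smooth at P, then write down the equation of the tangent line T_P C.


Tangent line at P: 4*x - 30*y + 86 = 0.

Step 1: f(1, 3) = 0, so P lies on C.
Step 2: partial derivatives
  f_x(x, y) = 3*x**2 - 4*x*y + 2*x + 2*y**2 - 2*y - 1, f_y(x, y) = -2*x**2 + 4*x*y - 2*x - 3*y**2 - 4*y + 1.
  f_x(P) = 4, f_y(P) = -30 (gradient nonzero, so P is smooth).
Step 3: tangent line at P: 4·(x − 1) + -30·(y − 3) = 0.
Expanding: 4*x - 30*y + 86 = 0.


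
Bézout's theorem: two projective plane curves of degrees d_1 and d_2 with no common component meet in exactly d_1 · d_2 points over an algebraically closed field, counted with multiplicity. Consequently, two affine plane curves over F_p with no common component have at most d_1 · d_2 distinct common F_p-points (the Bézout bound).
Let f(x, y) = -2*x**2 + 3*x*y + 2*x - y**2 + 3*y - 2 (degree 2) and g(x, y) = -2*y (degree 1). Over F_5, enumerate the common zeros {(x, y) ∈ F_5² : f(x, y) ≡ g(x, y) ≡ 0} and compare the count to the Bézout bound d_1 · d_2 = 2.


Common zeros: ∅; count = 0; Bézout bound = 2.

deg(f) = 2, deg(g) = 1, so Bézout bound = 2.
Scan x ∈ F_5. For each x, list the y ∈ F_5 with f(x, y) ≡ 0 and those with g(x, y) ≡ 0 (mod 5); the common zeros in that column are the intersection.
  x = 0: f ≡ 0 at y ∈ {1, 2}; g ≡ 0 at y ∈ {0}; common: ∅.
  x = 1: f ≡ 0 at y ∈ ∅; g ≡ 0 at y ∈ {0}; common: ∅.
  x = 2: f ≡ 0 at y ∈ ∅; g ≡ 0 at y ∈ {0}; common: ∅.
  x = 3: f ≡ 0 at y ∈ ∅; g ≡ 0 at y ∈ {0}; common: ∅.
  x = 4: f ≡ 0 at y ∈ {2, 3}; g ≡ 0 at y ∈ {0}; common: ∅.
Collecting: common zeros = ∅, so the count is 0.
Comparison with the Bézout bound: 0 ≤ 2 = deg(f)·deg(g), as expected for curves with no common component (the affine F_5-count falls short of the bound because intersections may lie at infinity, over extension fields, or carry multiplicity).


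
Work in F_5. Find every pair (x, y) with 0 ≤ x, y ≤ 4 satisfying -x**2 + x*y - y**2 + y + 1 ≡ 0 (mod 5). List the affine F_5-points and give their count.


Affine F_5-points: {(0, 3), (1, 0), (1, 2), (3, 1), (3, 3), (4, 0)}; count = 6.

For each of the 25 pairs (x, y) ∈ F_5², evaluate f(x, y) mod 5. Record the zeros.
  x = 0: [0↦1, 1↦1, 2↦4, 3↦0, 4↦4]  zeros at y ∈ {3}
  x = 1: [0↦0, 1↦1, 2↦0, 3↦2, 4↦2]  zeros at y ∈ {0, 2}
  x = 2: [0↦2, 1↦4, 2↦4, 3↦2, 4↦3]  zeros at y ∈ ∅
  x = 3: [0↦2, 1↦0, 2↦1, 3↦0, 4↦2]  zeros at y ∈ {1, 3}
  x = 4: [0↦0, 1↦4, 2↦1, 3↦1, 4↦4]  zeros at y ∈ {0}
Collecting zeros: affine points = {(0, 3), (1, 0), (1, 2), (3, 1), (3, 3), (4, 0)}.
Total count |C(F_5)_aff| = 6.


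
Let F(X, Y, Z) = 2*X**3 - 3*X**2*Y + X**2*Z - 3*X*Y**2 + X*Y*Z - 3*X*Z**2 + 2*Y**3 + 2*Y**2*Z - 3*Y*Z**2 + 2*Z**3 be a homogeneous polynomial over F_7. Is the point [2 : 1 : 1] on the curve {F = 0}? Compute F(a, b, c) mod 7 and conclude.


F(2,1,1) ≡ 1 (mod 7); P is NOT on the curve.

Evaluate F(2, 1, 1) term-by-term (mod 7).
  2*X**3 ↦ 2·8·1·1 = 16
  -3*X**2*Y ↦ -3·4·1·1 = -12
  X**2*Z ↦ 1·4·1·1 = 4
  -3*X*Y**2 ↦ -3·2·1·1 = -6
  X*Y*Z ↦ 1·2·1·1 = 2
  -3*X*Z**2 ↦ -3·2·1·1 = -6
  2*Y**3 ↦ 2·1·1·1 = 2
  2*Y**2*Z ↦ 2·1·1·1 = 2
  -3*Y*Z**2 ↦ -3·1·1·1 = -3
  2*Z**3 ↦ 2·1·1·1 = 2
Sum: F(2, 1, 1) = (16) + (-12) + (4) + (-6) + (2) + (-6) + (2) + (2) + (-3) + (2) = 1.
Reducing mod 7: 1 ≡ 1 (mod 7).
Since F(a, b, c) ≡ 1 ≠ 0 (mod 7), P does NOT lie on the curve.


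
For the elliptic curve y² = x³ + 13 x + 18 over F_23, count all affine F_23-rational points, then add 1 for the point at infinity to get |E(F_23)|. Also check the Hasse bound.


Affine points = {(0, 8), (0, 15), (1, 3), (1, 20), (2, 11), (2, 12), (5, 1), (5, 22), (6, 6), (6, 17), (8, 6), (8, 17), (9, 6), (9, 17), (12, 4), (12, 19), (14, 0), (15, 0), (17, 0), (18, 9), (18, 14), (22, 2), (22, 21)}; affine count = 23; |E(F_23)| = 24.

Discriminant check: Δ ∝ 4a³ + 27b² = 4·13³ + 27·18² = 4·2197 + 27·324 ≡ 10 (mod 23). Nonzero ⇒ E is nonsingular.
For each x ∈ F_23, compute rhs = x³ + 13·x + 18 mod 23, then count y ∈ F_23 with y² ≡ rhs.
  x = 0: rhs = 18, matching y values: 8, 15 (2 points).
  x = 1: rhs = 9, matching y values: 3, 20 (2 points).
  x = 2: rhs = 6, matching y values: 11, 12 (2 points).
  x = 3: rhs = 15, matching y values: none (0 points).
  x = 4: rhs = 19, matching y values: none (0 points).
  x = 5: rhs = 1, matching y values: 1, 22 (2 points).
  x = 6: rhs = 13, matching y values: 6, 17 (2 points).
  x = 7: rhs = 15, matching y values: none (0 points).
  x = 8: rhs = 13, matching y values: 6, 17 (2 points).
  x = 9: rhs = 13, matching y values: 6, 17 (2 points).
  x = 10: rhs = 21, matching y values: none (0 points).
  x = 11: rhs = 20, matching y values: none (0 points).
  x = 12: rhs = 16, matching y values: 4, 19 (2 points).
  x = 13: rhs = 15, matching y values: none (0 points).
  x = 14: rhs = 0, matching y values: 0 (1 points).
  x = 15: rhs = 0, matching y values: 0 (1 points).
  x = 16: rhs = 21, matching y values: none (0 points).
  x = 17: rhs = 0, matching y values: 0 (1 points).
  x = 18: rhs = 12, matching y values: 9, 14 (2 points).
  x = 19: rhs = 17, matching y values: none (0 points).
  x = 20: rhs = 21, matching y values: none (0 points).
  x = 21: rhs = 7, matching y values: none (0 points).
  x = 22: rhs = 4, matching y values: 2, 21 (2 points).
Total affine count: 23.
Full point count |E(F_23)| = 23 + 1 = 24.
Hasse bound: |24 − (23+1)| = |0| = 0 ≤ 2√23 ≈ 9.5917 ✓.


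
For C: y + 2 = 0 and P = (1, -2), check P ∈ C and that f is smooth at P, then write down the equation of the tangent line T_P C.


Tangent line at P: y + 2 = 0.

Step 1: f(1, -2) = 0, so P lies on C.
Step 2: partial derivatives
  f_x(x, y) = 0, f_y(x, y) = 1.
  f_x(P) = 0, f_y(P) = 1 (gradient nonzero, so P is smooth).
Step 3: tangent line at P: 0·(x − 1) + 1·(y − -2) = 0.
Expanding: y + 2 = 0.


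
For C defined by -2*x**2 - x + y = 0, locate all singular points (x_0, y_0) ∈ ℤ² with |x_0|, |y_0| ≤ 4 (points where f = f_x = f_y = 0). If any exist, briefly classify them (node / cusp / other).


No singular points in the scanned grid; C is smooth there.

Compute partial derivatives:
  f_x = -4*x - 1.
  f_y = 1.
f_y = 1 is a nonzero constant, so f_y never vanishes: no point (x, y) can satisfy f = f_x = f_y = 0. In particular no (x, y) ∈ {−4, ..., 4}² is singular; the curve is smooth.


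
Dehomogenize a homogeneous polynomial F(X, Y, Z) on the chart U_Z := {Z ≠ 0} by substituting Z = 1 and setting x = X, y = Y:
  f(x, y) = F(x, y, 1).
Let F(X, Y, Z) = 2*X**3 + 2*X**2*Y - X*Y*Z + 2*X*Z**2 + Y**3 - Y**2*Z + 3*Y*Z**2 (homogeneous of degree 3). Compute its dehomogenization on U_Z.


f(x, y) = 2*x**3 + 2*x**2*y - x*y + 2*x + y**3 - y**2 + 3*y

On U_Z we set Z = 1. Each monomial c·X^i·Y^j·Z^k in F becomes c·x^i·y^j·1^k = c·x^i·y^j.
Substituting Z = 1: F(X, Y, 1) = 2*x**3 + 2*x**2*y - x*y + 2*x + y**3 - y**2 + 3*y.
Note: deg(f) ≤ deg(F) = 3; strict inequality happens when F is divisible by Z (lost terms).


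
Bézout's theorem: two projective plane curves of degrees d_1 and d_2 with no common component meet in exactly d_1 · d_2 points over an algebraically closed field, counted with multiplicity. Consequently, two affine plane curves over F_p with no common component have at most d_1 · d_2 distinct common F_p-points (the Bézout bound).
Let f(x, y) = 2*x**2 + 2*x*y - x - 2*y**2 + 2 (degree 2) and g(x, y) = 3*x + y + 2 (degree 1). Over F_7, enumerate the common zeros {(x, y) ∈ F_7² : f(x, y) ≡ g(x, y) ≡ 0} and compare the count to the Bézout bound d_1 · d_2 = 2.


Common zeros: ∅; count = 0; Bézout bound = 2.

deg(f) = 2, deg(g) = 1, so Bézout bound = 2.
Scan x ∈ F_7. For each x, list the y ∈ F_7 with f(x, y) ≡ 0 and those with g(x, y) ≡ 0 (mod 7); the common zeros in that column are the intersection.
  x = 0: f ≡ 0 at y ∈ {1, 6}; g ≡ 0 at y ∈ {5}; common: ∅.
  x = 1: f ≡ 0 at y ∈ {4}; g ≡ 0 at y ∈ {2}; common: ∅.
  x = 2: f ≡ 0 at y ∈ ∅; g ≡ 0 at y ∈ {6}; common: ∅.
  x = 3: f ≡ 0 at y ∈ {1, 2}; g ≡ 0 at y ∈ {3}; common: ∅.
  x = 4: f ≡ 0 at y ∈ ∅; g ≡ 0 at y ∈ {0}; common: ∅.
  x = 5: f ≡ 0 at y ∈ {6}; g ≡ 0 at y ∈ {4}; common: ∅.
  x = 6: f ≡ 0 at y ∈ {2, 4}; g ≡ 0 at y ∈ {1}; common: ∅.
Collecting: common zeros = ∅, so the count is 0.
Comparison with the Bézout bound: 0 ≤ 2 = deg(f)·deg(g), as expected for curves with no common component (the affine F_7-count falls short of the bound because intersections may lie at infinity, over extension fields, or carry multiplicity).


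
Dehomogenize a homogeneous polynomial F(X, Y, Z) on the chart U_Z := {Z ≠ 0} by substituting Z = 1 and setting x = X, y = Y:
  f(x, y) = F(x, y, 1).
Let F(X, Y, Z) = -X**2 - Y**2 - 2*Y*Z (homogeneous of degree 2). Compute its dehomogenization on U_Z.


f(x, y) = -x**2 - y**2 - 2*y

On U_Z we set Z = 1. Each monomial c·X^i·Y^j·Z^k in F becomes c·x^i·y^j·1^k = c·x^i·y^j.
Substituting Z = 1: F(X, Y, 1) = -x**2 - y**2 - 2*y.
Note: deg(f) ≤ deg(F) = 2; strict inequality happens when F is divisible by Z (lost terms).


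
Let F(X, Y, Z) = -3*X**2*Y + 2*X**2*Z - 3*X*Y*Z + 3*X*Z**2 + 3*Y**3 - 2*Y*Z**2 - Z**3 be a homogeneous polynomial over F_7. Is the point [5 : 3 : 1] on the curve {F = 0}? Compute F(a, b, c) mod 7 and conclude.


F(5,3,1) ≡ 2 (mod 7); P is NOT on the curve.

Evaluate F(5, 3, 1) term-by-term (mod 7).
  -3*X**2*Y ↦ -3·25·3·1 = -225
  2*X**2*Z ↦ 2·25·1·1 = 50
  -3*X*Y*Z ↦ -3·5·3·1 = -45
  3*X*Z**2 ↦ 3·5·1·1 = 15
  3*Y**3 ↦ 3·1·27·1 = 81
  -2*Y*Z**2 ↦ -2·1·3·1 = -6
  -Z**3 ↦ -1·1·1·1 = -1
Sum: F(5, 3, 1) = (-225) + (50) + (-45) + (15) + (81) + (-6) + (-1) = -131.
Reducing mod 7: -131 ≡ 2 (mod 7).
Since F(a, b, c) ≡ 2 ≠ 0 (mod 7), P does NOT lie on the curve.


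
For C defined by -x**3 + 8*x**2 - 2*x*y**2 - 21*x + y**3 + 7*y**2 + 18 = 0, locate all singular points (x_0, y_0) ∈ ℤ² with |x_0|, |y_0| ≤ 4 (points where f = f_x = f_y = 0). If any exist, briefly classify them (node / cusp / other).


Singular points: {(3, 0)}; classification: node.

Compute partial derivatives:
  f_x = -3*x**2 + 16*x - 2*y**2 - 21.
  f_y = -4*x*y + 3*y**2 + 14*y.
Scan x_0 ∈ {−4, ..., 4}. For each x_0, f_y(x_0, y) is a polynomial in y; find its integer roots y ∈ {−4, ..., 4}, then test f_x and f at those candidates.
  x = -4: f_y(-4, y) = 3*y**2 + 30*y; vanishes at y ∈ {0}. (-4, 0): f_x = -133 ≠ 0.
  x = -3: f_y(-3, y) = 3*y**2 + 26*y; vanishes at y ∈ {0}. (-3, 0): f_x = -96 ≠ 0.
  x = -2: f_y(-2, y) = 3*y**2 + 22*y; vanishes at y ∈ {0}. (-2, 0): f_x = -65 ≠ 0.
  x = -1: f_y(-1, y) = 3*y**2 + 18*y; vanishes at y ∈ {0}. (-1, 0): f_x = -40 ≠ 0.
  x = 0: f_y(0, y) = 3*y**2 + 14*y; vanishes at y ∈ {0}. (0, 0): f_x = -21 ≠ 0.
  x = 1: f_y(1, y) = 3*y**2 + 10*y; vanishes at y ∈ {0}. (1, 0): f_x = -8 ≠ 0.
  x = 2: f_y(2, y) = 3*y**2 + 6*y; vanishes at y ∈ {-2, 0}. (2, -2): f_x = -9 ≠ 0; (2, 0): f_x = -1 ≠ 0.
  x = 3: f_y(3, y) = 3*y**2 + 2*y; vanishes at y ∈ {0}. (3, 0): f_x = 0, f = 0 — SINGULAR.
  x = 4: f_y(4, y) = 3*y**2 - 2*y; vanishes at y ∈ {0}. (4, 0): f_x = -5 ≠ 0.
Only singular point on the grid: (3, 0).
Classify: substitute x = 3 + u, y = 0 + v and expand: f = -u**3 - u**2 - 2*u*v**2 + v**3 + v**2.
No constant or linear terms (consistent with a singular point). Quadratic part: -u**2 + v**2. Cubic part: -u**3 - 2*u*v**2 + v**3.
The quadratic part v**2 - u**2 = (v − u)(v + u) splits into two distinct linear factors, so there are two distinct tangent lines y − 0 = ±(x − 3) — this is a node (ordinary double point).
Classification: node.


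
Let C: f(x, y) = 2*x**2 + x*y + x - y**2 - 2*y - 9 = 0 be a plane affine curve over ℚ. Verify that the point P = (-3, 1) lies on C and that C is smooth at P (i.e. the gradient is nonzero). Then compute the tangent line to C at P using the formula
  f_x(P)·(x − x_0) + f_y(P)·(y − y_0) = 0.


Tangent line at P: -10*x - 7*y - 23 = 0.

Step 1: f(-3, 1) = 0, so P lies on C.
Step 2: partial derivatives
  f_x(x, y) = 4*x + y + 1, f_y(x, y) = x - 2*y - 2.
  f_x(P) = -10, f_y(P) = -7 (gradient nonzero, so P is smooth).
Step 3: tangent line at P: -10·(x − -3) + -7·(y − 1) = 0.
Expanding: -10*x - 7*y - 23 = 0.


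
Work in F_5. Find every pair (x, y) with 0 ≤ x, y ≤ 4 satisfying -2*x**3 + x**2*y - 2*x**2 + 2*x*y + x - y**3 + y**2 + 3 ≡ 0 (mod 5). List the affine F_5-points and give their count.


Affine F_5-points: {(0, 3), (0, 4), (1, 0), (2, 4), (3, 2), (4, 4)}; count = 6.

For each of the 25 pairs (x, y) ∈ F_5², evaluate f(x, y) mod 5. Record the zeros.
  x = 0: [0↦3, 1↦3, 2↦4, 3↦0, 4↦0]  zeros at y ∈ {3, 4}
  x = 1: [0↦0, 1↦3, 2↦2, 3↦1, 4↦4]  zeros at y ∈ {0}
  x = 2: [0↦1, 1↦4, 2↦3, 3↦2, 4↦0]  zeros at y ∈ {4}
  x = 3: [0↦4, 1↦4, 2↦0, 3↦1, 4↦1]  zeros at y ∈ {2}
  x = 4: [0↦2, 1↦1, 2↦1, 3↦1, 4↦0]  zeros at y ∈ {4}
Collecting zeros: affine points = {(0, 3), (0, 4), (1, 0), (2, 4), (3, 2), (4, 4)}.
Total count |C(F_5)_aff| = 6.


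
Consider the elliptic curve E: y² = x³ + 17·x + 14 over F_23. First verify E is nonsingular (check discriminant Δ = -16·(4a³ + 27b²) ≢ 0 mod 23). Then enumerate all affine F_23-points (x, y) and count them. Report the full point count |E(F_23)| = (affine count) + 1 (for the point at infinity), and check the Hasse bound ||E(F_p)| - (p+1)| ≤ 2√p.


Affine points = {(1, 3), (1, 20), (3, 0), (4, 10), (4, 13), (7, 4), (7, 19), (8, 8), (8, 15), (14, 11), (14, 12), (16, 9), (16, 14), (17, 8), (17, 15), (21, 8), (21, 15)}; affine count = 17; |E(F_23)| = 18.

Discriminant check: Δ ∝ 4a³ + 27b² = 4·17³ + 27·14² = 4·4913 + 27·196 ≡ 12 (mod 23). Nonzero ⇒ E is nonsingular.
For each x ∈ F_23, compute rhs = x³ + 17·x + 14 mod 23, then count y ∈ F_23 with y² ≡ rhs.
  x = 0: rhs = 14, matching y values: none (0 points).
  x = 1: rhs = 9, matching y values: 3, 20 (2 points).
  x = 2: rhs = 10, matching y values: none (0 points).
  x = 3: rhs = 0, matching y values: 0 (1 points).
  x = 4: rhs = 8, matching y values: 10, 13 (2 points).
  x = 5: rhs = 17, matching y values: none (0 points).
  x = 6: rhs = 10, matching y values: none (0 points).
  x = 7: rhs = 16, matching y values: 4, 19 (2 points).
  x = 8: rhs = 18, matching y values: 8, 15 (2 points).
  x = 9: rhs = 22, matching y values: none (0 points).
  x = 10: rhs = 11, matching y values: none (0 points).
  x = 11: rhs = 14, matching y values: none (0 points).
  x = 12: rhs = 14, matching y values: none (0 points).
  x = 13: rhs = 17, matching y values: none (0 points).
  x = 14: rhs = 6, matching y values: 11, 12 (2 points).
  x = 15: rhs = 10, matching y values: none (0 points).
  x = 16: rhs = 12, matching y values: 9, 14 (2 points).
  x = 17: rhs = 18, matching y values: 8, 15 (2 points).
  x = 18: rhs = 11, matching y values: none (0 points).
  x = 19: rhs = 20, matching y values: none (0 points).
  x = 20: rhs = 5, matching y values: none (0 points).
  x = 21: rhs = 18, matching y values: 8, 15 (2 points).
  x = 22: rhs = 19, matching y values: none (0 points).
Total affine count: 17.
Full point count |E(F_23)| = 17 + 1 = 18.
Hasse bound: |18 − (23+1)| = |-6| = 6 ≤ 2√23 ≈ 9.5917 ✓.


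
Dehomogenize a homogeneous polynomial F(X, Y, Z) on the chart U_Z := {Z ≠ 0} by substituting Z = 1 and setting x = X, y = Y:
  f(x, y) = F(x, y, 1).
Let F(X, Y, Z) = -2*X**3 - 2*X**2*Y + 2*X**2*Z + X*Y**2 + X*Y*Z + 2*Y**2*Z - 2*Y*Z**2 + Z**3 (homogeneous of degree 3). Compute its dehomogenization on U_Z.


f(x, y) = -2*x**3 - 2*x**2*y + 2*x**2 + x*y**2 + x*y + 2*y**2 - 2*y + 1

On U_Z we set Z = 1. Each monomial c·X^i·Y^j·Z^k in F becomes c·x^i·y^j·1^k = c·x^i·y^j.
Substituting Z = 1: F(X, Y, 1) = -2*x**3 - 2*x**2*y + 2*x**2 + x*y**2 + x*y + 2*y**2 - 2*y + 1.
Note: deg(f) ≤ deg(F) = 3; strict inequality happens when F is divisible by Z (lost terms).


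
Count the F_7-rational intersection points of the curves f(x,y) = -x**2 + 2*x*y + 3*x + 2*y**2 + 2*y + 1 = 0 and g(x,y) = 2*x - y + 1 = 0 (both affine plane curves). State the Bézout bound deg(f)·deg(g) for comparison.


Common zeros: ∅; count = 0; Bézout bound = 2.

deg(f) = 2, deg(g) = 1, so Bézout bound = 2.
Scan x ∈ F_7. For each x, list the y ∈ F_7 with f(x, y) ≡ 0 and those with g(x, y) ≡ 0 (mod 7); the common zeros in that column are the intersection.
  x = 0: f ≡ 0 at y ∈ ∅; g ≡ 0 at y ∈ {1}; common: ∅.
  x = 1: f ≡ 0 at y ∈ ∅; g ≡ 0 at y ∈ {3}; common: ∅.
  x = 2: f ≡ 0 at y ∈ ∅; g ≡ 0 at y ∈ {5}; common: ∅.
  x = 3: f ≡ 0 at y ∈ {5}; g ≡ 0 at y ∈ {0}; common: ∅.
  x = 4: f ≡ 0 at y ∈ ∅; g ≡ 0 at y ∈ {2}; common: ∅.
  x = 5: f ≡ 0 at y ∈ ∅; g ≡ 0 at y ∈ {4}; common: ∅.
  x = 6: f ≡ 0 at y ∈ ∅; g ≡ 0 at y ∈ {6}; common: ∅.
Collecting: common zeros = ∅, so the count is 0.
Comparison with the Bézout bound: 0 ≤ 2 = deg(f)·deg(g), as expected for curves with no common component (the affine F_7-count falls short of the bound because intersections may lie at infinity, over extension fields, or carry multiplicity).


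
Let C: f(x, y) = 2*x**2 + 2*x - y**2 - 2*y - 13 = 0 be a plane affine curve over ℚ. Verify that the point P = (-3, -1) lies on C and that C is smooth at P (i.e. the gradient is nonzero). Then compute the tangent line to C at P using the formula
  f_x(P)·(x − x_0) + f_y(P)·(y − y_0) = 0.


Tangent line at P: -10*x - 30 = 0.

Step 1: f(-3, -1) = 0, so P lies on C.
Step 2: partial derivatives
  f_x(x, y) = 4*x + 2, f_y(x, y) = -2*y - 2.
  f_x(P) = -10, f_y(P) = 0 (gradient nonzero, so P is smooth).
Step 3: tangent line at P: -10·(x − -3) + 0·(y − -1) = 0.
Expanding: -10*x - 30 = 0.


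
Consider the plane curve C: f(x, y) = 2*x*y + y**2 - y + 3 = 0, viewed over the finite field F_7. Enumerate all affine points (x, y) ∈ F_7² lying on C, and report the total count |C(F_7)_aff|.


Affine F_7-points: {(2, 1), (2, 3), (4, 2), (4, 5), (6, 4), (6, 6)}; count = 6.

For each of the 49 pairs (x, y) ∈ F_7², evaluate f(x, y) mod 7. Record the zeros.
  x = 0: [0↦3, 1↦3, 2↦5, 3↦2, 4↦1, 5↦2, 6↦5]  zeros at y ∈ ∅
  x = 1: [0↦3, 1↦5, 2↦2, 3↦1, 4↦2, 5↦5, 6↦3]  zeros at y ∈ ∅
  x = 2: [0↦3, 1↦0, 2↦6, 3↦0, 4↦3, 5↦1, 6↦1]  zeros at y ∈ {1, 3}
  x = 3: [0↦3, 1↦2, 2↦3, 3↦6, 4↦4, 5↦4, 6↦6]  zeros at y ∈ ∅
  x = 4: [0↦3, 1↦4, 2↦0, 3↦5, 4↦5, 5↦0, 6↦4]  zeros at y ∈ {2, 5}
  x = 5: [0↦3, 1↦6, 2↦4, 3↦4, 4↦6, 5↦3, 6↦2]  zeros at y ∈ ∅
  x = 6: [0↦3, 1↦1, 2↦1, 3↦3, 4↦0, 5↦6, 6↦0]  zeros at y ∈ {4, 6}
Collecting zeros: affine points = {(2, 1), (2, 3), (4, 2), (4, 5), (6, 4), (6, 6)}.
Total count |C(F_7)_aff| = 6.


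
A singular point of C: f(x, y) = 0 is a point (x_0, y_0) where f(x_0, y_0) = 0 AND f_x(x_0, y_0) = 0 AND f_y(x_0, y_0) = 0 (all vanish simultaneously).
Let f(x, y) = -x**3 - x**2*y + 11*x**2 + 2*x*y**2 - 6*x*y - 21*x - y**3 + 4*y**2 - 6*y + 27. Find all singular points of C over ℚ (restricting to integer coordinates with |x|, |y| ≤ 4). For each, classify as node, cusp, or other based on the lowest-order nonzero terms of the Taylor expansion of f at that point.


Singular points: {(3, 3)}; classification: node.

Compute partial derivatives:
  f_x = -3*x**2 - 2*x*y + 22*x + 2*y**2 - 6*y - 21.
  f_y = -x**2 + 4*x*y - 6*x - 3*y**2 + 8*y - 6.
Scan x_0 ∈ {−4, ..., 4}. For each x_0, f_y(x_0, y) is a polynomial in y; find its integer roots y ∈ {−4, ..., 4}, then test f_x and f at those candidates.
  x = -4: f_y(-4, y) = -3*y**2 - 8*y + 2; no integer root y with |y| ≤ 4.
  x = -3: f_y(-3, y) = -3*y**2 - 4*y + 3; no integer root y with |y| ≤ 4.
  x = -2: f_y(-2, y) = 2 - 3*y**2; no integer root y with |y| ≤ 4.
  x = -1: f_y(-1, y) = -3*y**2 + 4*y - 1; vanishes at y ∈ {1}. (-1, 1): f_x = -48 ≠ 0.
  x = 0: f_y(0, y) = -3*y**2 + 8*y - 6; no integer root y with |y| ≤ 4.
  x = 1: f_y(1, y) = -3*y**2 + 12*y - 13; no integer root y with |y| ≤ 4.
  x = 2: f_y(2, y) = -3*y**2 + 16*y - 22; no integer root y with |y| ≤ 4.
  x = 3: f_y(3, y) = -3*y**2 + 20*y - 33; vanishes at y ∈ {3}. (3, 3): f_x = 0, f = 0 — SINGULAR.
  x = 4: f_y(4, y) = -3*y**2 + 24*y - 46; no integer root y with |y| ≤ 4.
Only singular point on the grid: (3, 3).
Classify: substitute x = 3 + u, y = 3 + v and expand: f = -u**3 - u**2*v - u**2 + 2*u*v**2 - v**3 + v**2.
No constant or linear terms (consistent with a singular point). Quadratic part: -u**2 + v**2. Cubic part: -u**3 - u**2*v + 2*u*v**2 - v**3.
The quadratic part v**2 - u**2 = (v − u)(v + u) splits into two distinct linear factors, so there are two distinct tangent lines y − 3 = ±(x − 3) — this is a node (ordinary double point).
Classification: node.


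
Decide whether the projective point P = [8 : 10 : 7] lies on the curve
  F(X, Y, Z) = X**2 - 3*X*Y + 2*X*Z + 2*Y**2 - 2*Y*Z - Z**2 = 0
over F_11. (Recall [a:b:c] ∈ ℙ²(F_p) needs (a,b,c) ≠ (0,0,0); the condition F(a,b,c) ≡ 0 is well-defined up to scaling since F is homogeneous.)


F(8,10,7) ≡ 2 (mod 11); P is NOT on the curve.

Evaluate F(8, 10, 7) term-by-term (mod 11).
  X**2 ↦ 1·64·1·1 = 64
  -3*X*Y ↦ -3·8·10·1 = -240
  2*X*Z ↦ 2·8·1·7 = 112
  2*Y**2 ↦ 2·1·100·1 = 200
  -2*Y*Z ↦ -2·1·10·7 = -140
  -Z**2 ↦ -1·1·1·49 = -49
Sum: F(8, 10, 7) = (64) + (-240) + (112) + (200) + (-140) + (-49) = -53.
Reducing mod 11: -53 ≡ 2 (mod 11).
Since F(a, b, c) ≡ 2 ≠ 0 (mod 11), P does NOT lie on the curve.


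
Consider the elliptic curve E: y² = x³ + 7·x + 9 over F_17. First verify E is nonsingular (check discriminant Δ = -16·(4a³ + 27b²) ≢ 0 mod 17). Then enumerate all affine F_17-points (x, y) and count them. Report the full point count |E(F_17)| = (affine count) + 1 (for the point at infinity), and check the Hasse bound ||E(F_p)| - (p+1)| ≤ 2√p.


Affine points = {(0, 3), (0, 14), (1, 0), (4, 4), (4, 13), (5, 4), (5, 13), (8, 4), (8, 13), (9, 6), (9, 11), (10, 5), (10, 12), (12, 6), (12, 11), (13, 6), (13, 11), (15, 2), (15, 15), (16, 1), (16, 16)}; affine count = 21; |E(F_17)| = 22.

Discriminant check: Δ ∝ 4a³ + 27b² = 4·7³ + 27·9² = 4·343 + 27·81 ≡ 6 (mod 17). Nonzero ⇒ E is nonsingular.
For each x ∈ F_17, compute rhs = x³ + 7·x + 9 mod 17, then count y ∈ F_17 with y² ≡ rhs.
  x = 0: rhs = 9, matching y values: 3, 14 (2 points).
  x = 1: rhs = 0, matching y values: 0 (1 points).
  x = 2: rhs = 14, matching y values: none (0 points).
  x = 3: rhs = 6, matching y values: none (0 points).
  x = 4: rhs = 16, matching y values: 4, 13 (2 points).
  x = 5: rhs = 16, matching y values: 4, 13 (2 points).
  x = 6: rhs = 12, matching y values: none (0 points).
  x = 7: rhs = 10, matching y values: none (0 points).
  x = 8: rhs = 16, matching y values: 4, 13 (2 points).
  x = 9: rhs = 2, matching y values: 6, 11 (2 points).
  x = 10: rhs = 8, matching y values: 5, 12 (2 points).
  x = 11: rhs = 6, matching y values: none (0 points).
  x = 12: rhs = 2, matching y values: 6, 11 (2 points).
  x = 13: rhs = 2, matching y values: 6, 11 (2 points).
  x = 14: rhs = 12, matching y values: none (0 points).
  x = 15: rhs = 4, matching y values: 2, 15 (2 points).
  x = 16: rhs = 1, matching y values: 1, 16 (2 points).
Total affine count: 21.
Full point count |E(F_17)| = 21 + 1 = 22.
Hasse bound: |22 − (17+1)| = |4| = 4 ≤ 2√17 ≈ 8.2462 ✓.


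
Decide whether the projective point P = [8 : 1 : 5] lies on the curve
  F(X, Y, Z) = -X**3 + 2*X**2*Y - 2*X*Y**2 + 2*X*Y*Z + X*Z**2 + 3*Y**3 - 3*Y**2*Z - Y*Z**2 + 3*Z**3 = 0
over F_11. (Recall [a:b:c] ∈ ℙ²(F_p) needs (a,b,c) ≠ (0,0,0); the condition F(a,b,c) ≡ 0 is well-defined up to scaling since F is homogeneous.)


F(8,1,5) ≡ 9 (mod 11); P is NOT on the curve.

Evaluate F(8, 1, 5) term-by-term (mod 11).
  -X**3 ↦ -1·512·1·1 = -512
  2*X**2*Y ↦ 2·64·1·1 = 128
  -2*X*Y**2 ↦ -2·8·1·1 = -16
  2*X*Y*Z ↦ 2·8·1·5 = 80
  X*Z**2 ↦ 1·8·1·25 = 200
  3*Y**3 ↦ 3·1·1·1 = 3
  -3*Y**2*Z ↦ -3·1·1·5 = -15
  -Y*Z**2 ↦ -1·1·1·25 = -25
  3*Z**3 ↦ 3·1·1·125 = 375
Sum: F(8, 1, 5) = (-512) + (128) + (-16) + (80) + (200) + (3) + (-15) + (-25) + (375) = 218.
Reducing mod 11: 218 ≡ 9 (mod 11).
Since F(a, b, c) ≡ 9 ≠ 0 (mod 11), P does NOT lie on the curve.


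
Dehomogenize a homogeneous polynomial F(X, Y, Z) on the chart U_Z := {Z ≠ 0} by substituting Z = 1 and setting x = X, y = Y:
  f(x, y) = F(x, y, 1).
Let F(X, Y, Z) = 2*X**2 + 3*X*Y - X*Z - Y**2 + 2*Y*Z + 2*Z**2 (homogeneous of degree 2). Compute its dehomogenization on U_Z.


f(x, y) = 2*x**2 + 3*x*y - x - y**2 + 2*y + 2

On U_Z we set Z = 1. Each monomial c·X^i·Y^j·Z^k in F becomes c·x^i·y^j·1^k = c·x^i·y^j.
Substituting Z = 1: F(X, Y, 1) = 2*x**2 + 3*x*y - x - y**2 + 2*y + 2.
Note: deg(f) ≤ deg(F) = 2; strict inequality happens when F is divisible by Z (lost terms).


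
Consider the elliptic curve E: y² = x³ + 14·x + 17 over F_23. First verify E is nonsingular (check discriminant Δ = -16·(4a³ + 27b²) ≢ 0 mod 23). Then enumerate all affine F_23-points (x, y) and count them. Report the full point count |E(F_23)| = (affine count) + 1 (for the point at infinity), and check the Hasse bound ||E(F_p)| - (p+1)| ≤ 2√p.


Affine points = {(1, 3), (1, 20), (6, 8), (6, 15), (12, 2), (12, 21), (13, 2), (13, 21), (14, 6), (14, 17), (16, 6), (16, 17), (17, 4), (17, 19), (18, 11), (18, 12), (19, 9), (19, 14), (21, 2), (21, 21), (22, 5), (22, 18)}; affine count = 22; |E(F_23)| = 23.

Discriminant check: Δ ∝ 4a³ + 27b² = 4·14³ + 27·17² = 4·2744 + 27·289 ≡ 11 (mod 23). Nonzero ⇒ E is nonsingular.
For each x ∈ F_23, compute rhs = x³ + 14·x + 17 mod 23, then count y ∈ F_23 with y² ≡ rhs.
  x = 0: rhs = 17, matching y values: none (0 points).
  x = 1: rhs = 9, matching y values: 3, 20 (2 points).
  x = 2: rhs = 7, matching y values: none (0 points).
  x = 3: rhs = 17, matching y values: none (0 points).
  x = 4: rhs = 22, matching y values: none (0 points).
  x = 5: rhs = 5, matching y values: none (0 points).
  x = 6: rhs = 18, matching y values: 8, 15 (2 points).
  x = 7: rhs = 21, matching y values: none (0 points).
  x = 8: rhs = 20, matching y values: none (0 points).
  x = 9: rhs = 21, matching y values: none (0 points).
  x = 10: rhs = 7, matching y values: none (0 points).
  x = 11: rhs = 7, matching y values: none (0 points).
  x = 12: rhs = 4, matching y values: 2, 21 (2 points).
  x = 13: rhs = 4, matching y values: 2, 21 (2 points).
  x = 14: rhs = 13, matching y values: 6, 17 (2 points).
  x = 15: rhs = 14, matching y values: none (0 points).
  x = 16: rhs = 13, matching y values: 6, 17 (2 points).
  x = 17: rhs = 16, matching y values: 4, 19 (2 points).
  x = 18: rhs = 6, matching y values: 11, 12 (2 points).
  x = 19: rhs = 12, matching y values: 9, 14 (2 points).
  x = 20: rhs = 17, matching y values: none (0 points).
  x = 21: rhs = 4, matching y values: 2, 21 (2 points).
  x = 22: rhs = 2, matching y values: 5, 18 (2 points).
Total affine count: 22.
Full point count |E(F_23)| = 22 + 1 = 23.
Hasse bound: |23 − (23+1)| = |-1| = 1 ≤ 2√23 ≈ 9.5917 ✓.


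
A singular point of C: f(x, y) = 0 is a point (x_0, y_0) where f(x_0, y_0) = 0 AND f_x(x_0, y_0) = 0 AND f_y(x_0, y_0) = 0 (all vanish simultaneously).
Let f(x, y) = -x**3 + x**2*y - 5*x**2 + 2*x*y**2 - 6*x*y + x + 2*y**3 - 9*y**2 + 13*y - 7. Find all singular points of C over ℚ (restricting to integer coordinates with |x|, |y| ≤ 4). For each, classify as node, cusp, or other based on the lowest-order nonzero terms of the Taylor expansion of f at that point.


Singular points: {(-1, 2)}; classification: cusp.

Compute partial derivatives:
  f_x = -3*x**2 + 2*x*y - 10*x + 2*y**2 - 6*y + 1.
  f_y = x**2 + 4*x*y - 6*x + 6*y**2 - 18*y + 13.
Scan x_0 ∈ {−4, ..., 4}. For each x_0, f_y(x_0, y) is a polynomial in y; find its integer roots y ∈ {−4, ..., 4}, then test f_x and f at those candidates.
  x = -4: f_y(-4, y) = 6*y**2 - 34*y + 53; no integer root y with |y| ≤ 4.
  x = -3: f_y(-3, y) = 6*y**2 - 30*y + 40; no integer root y with |y| ≤ 4.
  x = -2: f_y(-2, y) = 6*y**2 - 26*y + 29; no integer root y with |y| ≤ 4.
  x = -1: f_y(-1, y) = 6*y**2 - 22*y + 20; vanishes at y ∈ {2}. (-1, 2): f_x = 0, f = 0 — SINGULAR.
  x = 0: f_y(0, y) = 6*y**2 - 18*y + 13; no integer root y with |y| ≤ 4.
  x = 1: f_y(1, y) = 6*y**2 - 14*y + 8; vanishes at y ∈ {1}. (1, 1): f_x = -14 ≠ 0.
  x = 2: f_y(2, y) = 6*y**2 - 10*y + 5; no integer root y with |y| ≤ 4.
  x = 3: f_y(3, y) = 6*y**2 - 6*y + 4; no integer root y with |y| ≤ 4.
  x = 4: f_y(4, y) = 6*y**2 - 2*y + 5; no integer root y with |y| ≤ 4.
Only singular point on the grid: (-1, 2).
Classify: substitute x = -1 + u, y = 2 + v and expand: f = -u**3 + u**2*v + 2*u*v**2 + 2*v**3 + v**2.
No constant or linear terms (consistent with a singular point). Quadratic part: v**2. Cubic part: -u**3 + u**2*v + 2*u*v**2 + 2*v**3.
The quadratic part v**2 is a perfect square, so there is a single (double) tangent line v = 0, i.e. y = 2. Restricting the cubic part to that line (v = 0) leaves -u**3 ≠ 0, so f is not divisible by v and the branch is v² ≈ u**3 to lowest order — this is a cusp.
Classification: cusp.


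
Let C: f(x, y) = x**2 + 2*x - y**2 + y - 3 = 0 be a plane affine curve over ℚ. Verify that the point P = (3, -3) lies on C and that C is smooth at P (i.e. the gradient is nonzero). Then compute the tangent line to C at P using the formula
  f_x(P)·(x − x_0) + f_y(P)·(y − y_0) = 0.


Tangent line at P: 8*x + 7*y - 3 = 0.

Step 1: f(3, -3) = 0, so P lies on C.
Step 2: partial derivatives
  f_x(x, y) = 2*x + 2, f_y(x, y) = 1 - 2*y.
  f_x(P) = 8, f_y(P) = 7 (gradient nonzero, so P is smooth).
Step 3: tangent line at P: 8·(x − 3) + 7·(y − -3) = 0.
Expanding: 8*x + 7*y - 3 = 0.


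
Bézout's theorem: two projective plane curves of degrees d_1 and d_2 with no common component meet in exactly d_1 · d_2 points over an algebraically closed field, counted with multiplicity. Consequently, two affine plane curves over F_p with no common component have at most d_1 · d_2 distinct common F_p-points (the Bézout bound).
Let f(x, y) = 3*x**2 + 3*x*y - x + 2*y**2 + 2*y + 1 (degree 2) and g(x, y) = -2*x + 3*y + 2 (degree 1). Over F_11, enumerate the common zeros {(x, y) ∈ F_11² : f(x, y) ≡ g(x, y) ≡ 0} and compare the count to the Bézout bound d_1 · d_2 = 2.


Common zeros: {(6, 7)}; count = 1; Bézout bound = 2.

deg(f) = 2, deg(g) = 1, so Bézout bound = 2.
Scan x ∈ F_11. For each x, list the y ∈ F_11 with f(x, y) ≡ 0 and those with g(x, y) ≡ 0 (mod 11); the common zeros in that column are the intersection.
  x = 0: f ≡ 0 at y ∈ ∅; g ≡ 0 at y ∈ {3}; common: ∅.
  x = 1: f ≡ 0 at y ∈ {4, 10}; g ≡ 0 at y ∈ {0}; common: ∅.
  x = 2: f ≡ 0 at y ∈ {0, 7}; g ≡ 0 at y ∈ {8}; common: ∅.
  x = 3: f ≡ 0 at y ∈ {2, 9}; g ≡ 0 at y ∈ {5}; common: ∅.
  x = 4: f ≡ 0 at y ∈ {5, 10}; g ≡ 0 at y ∈ {2}; common: ∅.
  x = 5: f ≡ 0 at y ∈ ∅; g ≡ 0 at y ∈ {10}; common: ∅.
  x = 6: f ≡ 0 at y ∈ {5, 7}; g ≡ 0 at y ∈ {7}; common: {7}.
  x = 7: f ≡ 0 at y ∈ ∅; g ≡ 0 at y ∈ {4}; common: ∅.
  x = 8: f ≡ 0 at y ∈ ∅; g ≡ 0 at y ∈ {1}; common: ∅.
  x = 9: f ≡ 0 at y ∈ ∅; g ≡ 0 at y ∈ {9}; common: ∅.
  x = 10: f ≡ 0 at y ∈ {2, 4}; g ≡ 0 at y ∈ {6}; common: ∅.
Collecting: common zeros = {(6, 7)}, so the count is 1.
Comparison with the Bézout bound: 1 ≤ 2 = deg(f)·deg(g), as expected for curves with no common component (the affine F_11-count falls short of the bound because intersections may lie at infinity, over extension fields, or carry multiplicity).


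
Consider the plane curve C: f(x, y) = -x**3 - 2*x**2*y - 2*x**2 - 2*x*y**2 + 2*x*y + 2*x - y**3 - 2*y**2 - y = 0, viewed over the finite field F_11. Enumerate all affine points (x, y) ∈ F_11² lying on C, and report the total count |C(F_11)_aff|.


Affine F_11-points: {(0, 0), (0, 10), (1, 5), (3, 5), (3, 10), (4, 0), (4, 6), (5, 0), (6, 1), (6, 2), (6, 5), (8, 7), (8, 9), (8, 10), (9, 4)}; count = 15.

For each of the 121 pairs (x, y) ∈ F_11², evaluate f(x, y) mod 11. Record the zeros.
  x = 0: [0↦0, 1↦7, 2↦4, 3↦7, 4↦10, 5↦7, 6↦3, 7↦3, 8↦1, 9↦2, 10↦0]  zeros at y ∈ {0, 10}
  x = 1: [0↦10, 1↦4, 2↦6, 3↦10, 4↦10, 5↦0, 6↦7, 7↦3, 8↦4, 9↦4, 10↦8]  zeros at y ∈ {5}
  x = 2: [0↦10, 1↦9, 2↦1, 3↦2, 4↦6, 5↦7, 6↦10, 7↦9, 8↦9, 9↦4, 10↦10]  zeros at y ∈ ∅
  x = 3: [0↦5, 1↦5, 2↦5, 3↦10, 4↦3, 5↦0, 6↦6, 7↦4, 8↦10, 9↦7, 10↦0]  zeros at y ∈ {5, 10}
  x = 4: [0↦0, 1↦8, 2↦1, 3↦6, 4↦6, 5↦6, 6↦0, 7↦4, 8↦1, 9↦7, 10↦5]  zeros at y ∈ {0, 6}
  x = 5: [0↦0, 1↦1, 2↦5, 3↦6, 4↦9, 5↦8, 6↦8, 7↦3, 8↦9, 9↦9, 10↦8]  zeros at y ∈ {0}
  x = 6: [0↦10, 1↦0, 2↦0, 3↦4, 4↦6, 5↦0, 6↦2, 7↦6, 8↦6, 9↦7, 10↦3]  zeros at y ∈ {1, 2, 5}
  x = 7: [0↦2, 1↦10, 2↦2, 3↦5, 4↦2, 5↦9, 6↦9, 7↦7, 8↦8, 9↦6, 10↦6]  zeros at y ∈ ∅
  x = 8: [0↦3, 1↦3, 2↦5, 3↦3, 4↦2, 5↦7, 6↦1, 7↦0, 8↦9, 9↦0, 10↦0]  zeros at y ∈ {7, 9, 10}
  x = 9: [0↦7, 1↦6, 2↦3, 3↦3, 4↦0, 5↦10, 6↦5, 7↦1, 8↦3, 9↦5, 10↦1]  zeros at y ∈ {4}
  x = 10: [0↦8, 1↦2, 2↦1, 3↦10, 4↦1, 5↦1, 6↦4, 7↦4, 8↦6, 9↦4, 10↦3]  zeros at y ∈ ∅
Collecting zeros: affine points = {(0, 0), (0, 10), (1, 5), (3, 5), (3, 10), (4, 0), (4, 6), (5, 0), (6, 1), (6, 2), (6, 5), (8, 7), (8, 9), (8, 10), (9, 4)}.
Total count |C(F_11)_aff| = 15.
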